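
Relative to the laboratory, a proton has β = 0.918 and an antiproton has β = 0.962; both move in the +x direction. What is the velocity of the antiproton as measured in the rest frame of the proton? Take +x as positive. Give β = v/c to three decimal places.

β = +0.376

β_A = 0.918, β_B = 0.962.
Transform to A's frame with the inverse velocity-addition law: u' = (u − v)/(1 − uv/c²), taking u = β_B and v = β_A.
u' = (0.962 − 0.918) / (1 − (0.918)(0.962)) = 0.0440/0.1169 = 0.3764.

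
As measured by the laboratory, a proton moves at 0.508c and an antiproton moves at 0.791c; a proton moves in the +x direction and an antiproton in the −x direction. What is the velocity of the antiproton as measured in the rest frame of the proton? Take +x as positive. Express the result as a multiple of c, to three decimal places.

-0.927c

β_A = 0.508, β_B = -0.791.
Transform to A's frame with the inverse velocity-addition law: u' = (u − v)/(1 − uv/c²), taking u = β_B and v = β_A.
u' = (-0.791 − 0.508) / (1 − (0.508)(-0.791)) = -1.2990/1.4018 = -0.9266.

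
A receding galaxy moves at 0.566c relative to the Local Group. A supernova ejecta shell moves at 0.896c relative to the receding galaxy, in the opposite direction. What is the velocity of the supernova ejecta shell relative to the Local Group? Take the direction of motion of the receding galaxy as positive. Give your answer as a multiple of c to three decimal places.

-0.670c

With v = 0.566 and u' = -0.896 (in units of c),
u = (u' + v)/(1 + u'v/c²):
u = (-0.896 + 0.566) / (1 + (-0.896)·0.566) = -0.3300/0.4929 = -0.6696
(Galilean addition would give -0.330c.)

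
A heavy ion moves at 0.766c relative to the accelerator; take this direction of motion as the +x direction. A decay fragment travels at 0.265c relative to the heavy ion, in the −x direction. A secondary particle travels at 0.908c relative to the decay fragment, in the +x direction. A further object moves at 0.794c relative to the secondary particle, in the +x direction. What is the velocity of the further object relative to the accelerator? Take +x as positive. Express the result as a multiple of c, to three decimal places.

+0.997c

Apply u = (u' + v)/(1 + u'v/c²) successively, working outward toward the accelerator.
Start: velocity of the heavy ion relative to the accelerator = 0.7660c.
Compose with the decay fragment (u' = -0.265 in the heavy ion frame): u_1 = (-0.265 + 0.766) / (1 + (-0.265)·0.766) = 0.5010/0.7970 = 0.6286.
Compose with the secondary particle (u' = 0.908 in the decay fragment frame): u_2 = (0.908 + 0.629) / (1 + 0.908·0.629) = 1.5366/1.5708 = 0.9782.
Compose with the further object (u' = 0.794 in the secondary particle frame): u_3 = (0.794 + 0.978) / (1 + 0.794·0.978) = 1.7722/1.7767 = 0.9975.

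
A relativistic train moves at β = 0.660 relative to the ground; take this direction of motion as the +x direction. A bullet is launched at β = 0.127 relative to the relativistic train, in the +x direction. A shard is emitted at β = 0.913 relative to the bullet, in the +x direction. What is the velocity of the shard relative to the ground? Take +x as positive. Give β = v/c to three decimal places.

β = 0.986

Apply u = (u' + v)/(1 + u'v/c²) successively, working outward toward the ground.
Start: velocity of the relativistic train relative to the ground = 0.6600c.
Compose with the bullet (u' = 0.127 in the relativistic train frame): u_1 = (0.127 + 0.660) / (1 + 0.127·0.660) = 0.7870/1.0838 = 0.7261.
Compose with the shard (u' = 0.913 in the bullet frame): u_2 = (0.913 + 0.726) / (1 + 0.913·0.726) = 1.6391/1.6630 = 0.9857.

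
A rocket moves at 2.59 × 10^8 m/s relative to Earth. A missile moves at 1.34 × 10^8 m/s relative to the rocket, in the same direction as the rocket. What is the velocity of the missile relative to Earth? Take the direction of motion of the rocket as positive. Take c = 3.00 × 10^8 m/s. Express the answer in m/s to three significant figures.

In units of c (dividing by 3.00 × 10^8 m/s): v = 0.863, u' = 0.447.
u = (u' + v)/(1 + u'v/c²):
u = (0.447 + 0.863) / (1 + 0.447·0.863) = 1.3100/1.3856 = 0.9454
(Galilean addition would give +1.310c, exceeding c.)
Converting back: u = 0.9454 × 3.00 × 10^8 m/s.

2.84 × 10^8 m/s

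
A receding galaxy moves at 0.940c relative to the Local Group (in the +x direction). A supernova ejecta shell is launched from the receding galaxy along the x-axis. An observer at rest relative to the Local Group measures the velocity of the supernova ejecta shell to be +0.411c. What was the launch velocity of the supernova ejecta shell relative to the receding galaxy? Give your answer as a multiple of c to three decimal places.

-0.862c

Invert the composition law: u' = (u − v)/(1 − uv/c²).
u' = (0.411 − 0.940) / (1 − (0.411)(0.940)) = -0.5290/0.6137 = -0.8620.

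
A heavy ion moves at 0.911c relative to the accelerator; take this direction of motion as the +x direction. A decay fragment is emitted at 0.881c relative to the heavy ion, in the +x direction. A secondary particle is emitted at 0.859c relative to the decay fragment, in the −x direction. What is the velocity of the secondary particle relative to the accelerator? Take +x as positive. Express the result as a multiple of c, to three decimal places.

Apply u = (u' + v)/(1 + u'v/c²) successively, working outward toward the accelerator.
Start: velocity of the heavy ion relative to the accelerator = 0.9110c.
Compose with the decay fragment (u' = 0.881 in the heavy ion frame): u_1 = (0.881 + 0.911) / (1 + 0.881·0.911) = 1.7920/1.8026 = 0.9941.
Compose with the secondary particle (u' = -0.859 in the decay fragment frame): u_2 = (-0.859 + 0.994) / (1 + (-0.859)·0.994) = 0.1351/0.1460 = 0.9252.

+0.925c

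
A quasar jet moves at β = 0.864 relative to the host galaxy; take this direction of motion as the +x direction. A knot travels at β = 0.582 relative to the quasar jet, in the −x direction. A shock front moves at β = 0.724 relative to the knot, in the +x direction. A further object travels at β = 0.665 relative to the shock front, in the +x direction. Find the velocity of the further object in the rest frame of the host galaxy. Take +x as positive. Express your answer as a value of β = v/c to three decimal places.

Apply u = (u' + v)/(1 + u'v/c²) successively, working outward toward the host galaxy.
Start: velocity of the quasar jet relative to the host galaxy = 0.8640c.
Compose with the knot (u' = -0.582 in the quasar jet frame): u_1 = (-0.582 + 0.864) / (1 + (-0.582)·0.864) = 0.2820/0.4972 = 0.5672.
Compose with the shock front (u' = 0.724 in the knot frame): u_2 = (0.724 + 0.567) / (1 + 0.724·0.567) = 1.2912/1.4107 = 0.9153.
Compose with the further object (u' = 0.665 in the shock front frame): u_3 = (0.665 + 0.915) / (1 + 0.665·0.915) = 1.5803/1.6087 = 0.9824.

β = +0.982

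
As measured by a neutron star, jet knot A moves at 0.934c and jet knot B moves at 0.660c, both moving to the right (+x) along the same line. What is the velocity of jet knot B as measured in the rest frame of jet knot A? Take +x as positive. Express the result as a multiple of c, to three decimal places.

β_A = 0.934, β_B = 0.660.
Transform to A's frame with the inverse velocity-addition law: u' = (u − v)/(1 − uv/c²), taking u = β_B and v = β_A.
u' = (0.660 − 0.934) / (1 − (0.934)(0.660)) = -0.2740/0.3836 = -0.7144.

-0.714c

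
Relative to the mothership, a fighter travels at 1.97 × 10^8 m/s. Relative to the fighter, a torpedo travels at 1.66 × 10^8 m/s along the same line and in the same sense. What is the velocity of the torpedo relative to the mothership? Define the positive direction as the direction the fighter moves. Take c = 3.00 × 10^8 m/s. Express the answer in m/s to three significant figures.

2.66 × 10^8 m/s

In units of c (dividing by 3.00 × 10^8 m/s): v = 0.657, u' = 0.553.
u = (u' + v)/(1 + u'v/c²):
u = (0.553 + 0.657) / (1 + 0.553·0.657) = 1.2100/1.3634 = 0.8875
(Galilean addition would give +1.210c, exceeding c.)
Converting back: u = 0.8875 × 3.00 × 10^8 m/s.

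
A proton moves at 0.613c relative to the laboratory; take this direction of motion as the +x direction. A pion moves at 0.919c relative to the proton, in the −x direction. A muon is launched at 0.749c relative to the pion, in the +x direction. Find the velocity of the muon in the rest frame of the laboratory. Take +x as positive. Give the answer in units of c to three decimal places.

+0.101c

Apply u = (u' + v)/(1 + u'v/c²) successively, working outward toward the laboratory.
Start: velocity of the proton relative to the laboratory = 0.6130c.
Compose with the pion (u' = -0.919 in the proton frame): u_1 = (-0.919 + 0.613) / (1 + (-0.919)·0.613) = -0.3060/0.4367 = -0.7008.
Compose with the muon (u' = 0.749 in the pion frame): u_2 = (0.749 + (-0.701)) / (1 + 0.749·(-0.701)) = 0.0482/0.4751 = 0.1015.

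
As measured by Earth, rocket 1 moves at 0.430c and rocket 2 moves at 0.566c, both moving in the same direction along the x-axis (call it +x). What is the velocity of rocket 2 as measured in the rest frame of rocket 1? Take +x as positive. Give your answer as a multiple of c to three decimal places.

β_A = 0.430, β_B = 0.566.
Transform to A's frame with the inverse velocity-addition law: u' = (u − v)/(1 − uv/c²), taking u = β_B and v = β_A.
u' = (0.566 − 0.430) / (1 − (0.430)(0.566)) = 0.1360/0.7566 = 0.1797.

+0.180c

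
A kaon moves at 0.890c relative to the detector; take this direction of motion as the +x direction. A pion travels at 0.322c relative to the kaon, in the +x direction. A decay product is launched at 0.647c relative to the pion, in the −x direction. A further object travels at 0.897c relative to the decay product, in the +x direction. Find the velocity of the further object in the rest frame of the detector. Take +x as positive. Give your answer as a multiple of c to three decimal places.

Apply u = (u' + v)/(1 + u'v/c²) successively, working outward toward the detector.
Start: velocity of the kaon relative to the detector = 0.8900c.
Compose with the pion (u' = 0.322 in the kaon frame): u_1 = (0.322 + 0.890) / (1 + 0.322·0.890) = 1.2120/1.2866 = 0.9420.
Compose with the decay product (u' = -0.647 in the pion frame): u_2 = (-0.647 + 0.942) / (1 + (-0.647)·0.942) = 0.2950/0.3905 = 0.7555.
Compose with the further object (u' = 0.897 in the decay product frame): u_3 = (0.897 + 0.756) / (1 + 0.897·0.756) = 1.6525/1.6777 = 0.9850.

+0.985c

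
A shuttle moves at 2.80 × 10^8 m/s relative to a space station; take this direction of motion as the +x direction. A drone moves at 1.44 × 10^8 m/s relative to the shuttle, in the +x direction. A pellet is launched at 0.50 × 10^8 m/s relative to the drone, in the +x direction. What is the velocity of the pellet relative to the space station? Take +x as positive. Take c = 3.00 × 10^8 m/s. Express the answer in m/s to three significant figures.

Apply u = (u' + v)/(1 + u'v/c²) successively, working outward toward the space station.
(Dividing each given speed by c = 3.00 × 10^8 m/s to work in units of c.)
Start: velocity of the shuttle relative to the space station = 0.9333c.
Compose with the drone (u' = 0.480 in the shuttle frame): u_1 = (0.480 + 0.933) / (1 + 0.480·0.933) = 1.4133/1.4480 = 0.9761.
Compose with the pellet (u' = 0.167 in the drone frame): u_2 = (0.167 + 0.976) / (1 + 0.167·0.976) = 1.1427/1.1627 = 0.9828.
So u = 0.9828 × 3.00 × 10^8 m/s.

2.95 × 10^8 m/s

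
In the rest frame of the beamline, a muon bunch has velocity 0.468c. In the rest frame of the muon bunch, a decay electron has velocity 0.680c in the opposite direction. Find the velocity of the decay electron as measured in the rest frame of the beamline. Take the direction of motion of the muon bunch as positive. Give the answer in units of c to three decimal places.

With v = 0.468 and u' = -0.680 (in units of c),
u = (u' + v)/(1 + u'v/c²):
u = (-0.680 + 0.468) / (1 + (-0.680)·0.468) = -0.2120/0.6818 = -0.3110
(Galilean addition would give -0.212c.)

-0.311c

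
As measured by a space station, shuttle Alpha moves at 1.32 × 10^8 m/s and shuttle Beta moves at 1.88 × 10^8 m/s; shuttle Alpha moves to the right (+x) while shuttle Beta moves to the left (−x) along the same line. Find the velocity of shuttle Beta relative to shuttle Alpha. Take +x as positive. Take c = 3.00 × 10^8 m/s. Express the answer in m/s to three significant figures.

β_A = 0.440, β_B = -0.627 (dividing each by c = 3.00 × 10^8 m/s).
Transform to A's frame with the inverse velocity-addition law: u' = (u − v)/(1 − uv/c²), taking u = β_B and v = β_A.
u' = (-0.627 − 0.440) / (1 − (0.440)(-0.627)) = -1.0667/1.2757 = -0.8361.
u' = -0.8361 × 3.00 × 10^8 m/s.

-2.51 × 10^8 m/s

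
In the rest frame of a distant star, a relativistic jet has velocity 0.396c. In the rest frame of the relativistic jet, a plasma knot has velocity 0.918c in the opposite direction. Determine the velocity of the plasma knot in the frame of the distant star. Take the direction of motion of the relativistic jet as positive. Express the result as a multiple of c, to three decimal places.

-0.820c

With v = 0.396 and u' = -0.918 (in units of c),
u = (u' + v)/(1 + u'v/c²):
u = (-0.918 + 0.396) / (1 + (-0.918)·0.396) = -0.5220/0.6365 = -0.8201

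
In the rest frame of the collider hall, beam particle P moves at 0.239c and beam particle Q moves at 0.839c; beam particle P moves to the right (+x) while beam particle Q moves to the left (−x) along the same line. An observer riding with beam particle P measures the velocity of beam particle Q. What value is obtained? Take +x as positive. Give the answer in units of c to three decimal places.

-0.898c

β_A = 0.239, β_B = -0.839.
Transform to A's frame with the inverse velocity-addition law: u' = (u − v)/(1 − uv/c²), taking u = β_B and v = β_A.
u' = (-0.839 − 0.239) / (1 − (0.239)(-0.839)) = -1.0780/1.2005 = -0.8979.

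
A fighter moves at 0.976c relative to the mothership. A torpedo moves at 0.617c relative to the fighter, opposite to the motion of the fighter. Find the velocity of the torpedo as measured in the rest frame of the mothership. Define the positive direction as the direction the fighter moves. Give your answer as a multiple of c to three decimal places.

With v = 0.976 and u' = -0.617 (in units of c),
u = (u' + v)/(1 + u'v/c²):
u = (-0.617 + 0.976) / (1 + (-0.617)·0.976) = 0.3590/0.3978 = 0.9024
(Galilean addition would give +0.359c.)

+0.902c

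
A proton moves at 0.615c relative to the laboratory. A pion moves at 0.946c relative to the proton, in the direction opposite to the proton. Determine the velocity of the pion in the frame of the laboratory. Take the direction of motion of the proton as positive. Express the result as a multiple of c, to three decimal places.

With v = 0.615 and u' = -0.946 (in units of c),
u = (u' + v)/(1 + u'v/c²):
u = (-0.946 + 0.615) / (1 + (-0.946)·0.615) = -0.3310/0.4182 = -0.7915
(Galilean addition would give -0.331c.)

-0.791c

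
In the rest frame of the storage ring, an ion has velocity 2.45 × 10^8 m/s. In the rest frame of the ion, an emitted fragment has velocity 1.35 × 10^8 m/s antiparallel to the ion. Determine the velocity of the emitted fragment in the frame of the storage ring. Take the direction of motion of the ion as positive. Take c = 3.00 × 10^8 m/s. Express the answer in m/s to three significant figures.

+1.74 × 10^8 m/s

In units of c (dividing by 3.00 × 10^8 m/s): v = 0.817, u' = -0.450.
u = (u' + v)/(1 + u'v/c²):
u = (-0.450 + 0.817) / (1 + (-0.450)·0.817) = 0.3667/0.6325 = 0.5797
Converting back: u = 0.5797 × 3.00 × 10^8 m/s.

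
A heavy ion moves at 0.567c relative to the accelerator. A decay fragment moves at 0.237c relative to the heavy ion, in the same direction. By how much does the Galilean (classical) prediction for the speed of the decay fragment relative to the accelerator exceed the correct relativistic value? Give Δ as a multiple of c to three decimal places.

Δ = 0.095c

Galilean: u_cl = 0.237 + 0.567 = 0.8040.
Relativistic: u_rel = (0.237 + 0.567) / (1 + 0.237·0.567) = 0.8040/1.1344 = 0.7088.
Δ = 0.8040 − 0.7088 = 0.0952.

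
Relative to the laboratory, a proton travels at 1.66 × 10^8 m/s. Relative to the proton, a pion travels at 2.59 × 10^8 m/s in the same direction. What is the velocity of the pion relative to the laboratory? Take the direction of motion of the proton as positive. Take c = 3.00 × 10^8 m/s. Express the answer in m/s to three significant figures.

2.88 × 10^8 m/s

In units of c (dividing by 3.00 × 10^8 m/s): v = 0.553, u' = 0.863.
u = (u' + v)/(1 + u'v/c²):
u = (0.863 + 0.553) / (1 + 0.863·0.553) = 1.4167/1.4777 = 0.9587
Converting back: u = 0.9587 × 3.00 × 10^8 m/s.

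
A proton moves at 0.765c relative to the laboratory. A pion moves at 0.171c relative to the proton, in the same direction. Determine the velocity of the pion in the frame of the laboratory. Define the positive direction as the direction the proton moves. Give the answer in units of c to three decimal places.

With v = 0.765 and u' = 0.171 (in units of c),
u = (u' + v)/(1 + u'v/c²):
u = (0.171 + 0.765) / (1 + 0.171·0.765) = 0.9360/1.1308 = 0.8277
(Galilean addition would give +0.936c.)

0.828c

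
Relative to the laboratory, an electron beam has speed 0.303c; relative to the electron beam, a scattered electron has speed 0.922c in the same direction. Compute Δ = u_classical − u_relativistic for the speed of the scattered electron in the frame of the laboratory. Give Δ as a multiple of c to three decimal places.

Δ = 0.267c

Galilean: u_cl = 0.922 + 0.303 = 1.2250.
Relativistic: u_rel = (0.922 + 0.303) / (1 + 0.922·0.303) = 1.2250/1.2794 = 0.9575.
Δ = 1.2250 − 0.9575 = 0.2675.
(The classical prediction exceeds c; the relativistic result does not.)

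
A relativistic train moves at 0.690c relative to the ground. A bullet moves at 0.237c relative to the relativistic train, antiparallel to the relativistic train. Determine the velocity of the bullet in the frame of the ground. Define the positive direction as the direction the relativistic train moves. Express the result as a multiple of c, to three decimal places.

With v = 0.690 and u' = -0.237 (in units of c),
u = (u' + v)/(1 + u'v/c²):
u = (-0.237 + 0.690) / (1 + (-0.237)·0.690) = 0.4530/0.8365 = 0.5416
(Galilean addition would give +0.453c.)

+0.542c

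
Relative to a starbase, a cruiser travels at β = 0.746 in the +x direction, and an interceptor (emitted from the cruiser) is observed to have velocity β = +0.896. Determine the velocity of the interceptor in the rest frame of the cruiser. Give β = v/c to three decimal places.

β = +0.452

Invert the composition law: u' = (u − v)/(1 − uv/c²).
u' = (0.896 − 0.746) / (1 − (0.896)(0.746)) = 0.1500/0.3316 = 0.4524.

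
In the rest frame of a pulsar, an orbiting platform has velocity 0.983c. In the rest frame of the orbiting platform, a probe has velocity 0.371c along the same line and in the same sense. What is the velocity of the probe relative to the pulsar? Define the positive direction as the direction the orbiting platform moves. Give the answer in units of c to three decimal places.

0.992c

With v = 0.983 and u' = 0.371 (in units of c),
u = (u' + v)/(1 + u'v/c²):
u = (0.371 + 0.983) / (1 + 0.371·0.983) = 1.3540/1.3647 = 0.9922
(Galilean addition would give +1.354c, exceeding c.)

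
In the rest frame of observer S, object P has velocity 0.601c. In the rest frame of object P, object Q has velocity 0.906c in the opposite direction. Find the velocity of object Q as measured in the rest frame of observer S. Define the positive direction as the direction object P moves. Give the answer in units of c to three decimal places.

With v = 0.601 and u' = -0.906 (in units of c),
u = (u' + v)/(1 + u'v/c²):
u = (-0.906 + 0.601) / (1 + (-0.906)·0.601) = -0.3050/0.4555 = -0.6696
(Galilean addition would give -0.305c.)

-0.670c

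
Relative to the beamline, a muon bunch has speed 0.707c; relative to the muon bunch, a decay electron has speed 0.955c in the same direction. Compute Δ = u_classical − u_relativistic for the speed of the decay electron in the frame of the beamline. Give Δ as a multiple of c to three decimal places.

Δ = 0.670c

Galilean: u_cl = 0.955 + 0.707 = 1.6620.
Relativistic: u_rel = (0.955 + 0.707) / (1 + 0.955·0.707) = 1.6620/1.6752 = 0.9921.
Δ = 1.6620 − 0.9921 = 0.6699.
(The classical prediction exceeds c; the relativistic result does not.)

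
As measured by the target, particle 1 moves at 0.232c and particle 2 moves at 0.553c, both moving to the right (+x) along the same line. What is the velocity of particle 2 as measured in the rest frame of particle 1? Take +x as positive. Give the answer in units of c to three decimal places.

β_A = 0.232, β_B = 0.553.
Transform to A's frame with the inverse velocity-addition law: u' = (u − v)/(1 − uv/c²), taking u = β_B and v = β_A.
u' = (0.553 − 0.232) / (1 − (0.232)(0.553)) = 0.3210/0.8717 = 0.3682.

+0.368c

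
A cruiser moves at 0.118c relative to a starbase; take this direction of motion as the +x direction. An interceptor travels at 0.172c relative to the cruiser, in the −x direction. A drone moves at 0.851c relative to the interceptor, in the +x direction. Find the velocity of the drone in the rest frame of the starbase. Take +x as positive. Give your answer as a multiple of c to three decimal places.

+0.835c

Apply u = (u' + v)/(1 + u'v/c²) successively, working outward toward the starbase.
Start: velocity of the cruiser relative to the starbase = 0.1180c.
Compose with the interceptor (u' = -0.172 in the cruiser frame): u_1 = (-0.172 + 0.118) / (1 + (-0.172)·0.118) = -0.0540/0.9797 = -0.0551.
Compose with the drone (u' = 0.851 in the interceptor frame): u_2 = (0.851 + (-0.055)) / (1 + 0.851·(-0.055)) = 0.7959/0.9531 = 0.8351.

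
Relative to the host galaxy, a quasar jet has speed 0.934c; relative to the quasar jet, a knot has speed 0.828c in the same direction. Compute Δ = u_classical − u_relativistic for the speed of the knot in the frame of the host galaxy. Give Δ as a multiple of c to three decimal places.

Galilean: u_cl = 0.828 + 0.934 = 1.7620.
Relativistic: u_rel = (0.828 + 0.934) / (1 + 0.828·0.934) = 1.7620/1.7734 = 0.9936.
Δ = 1.7620 − 0.9936 = 0.7684.
(The classical prediction exceeds c; the relativistic result does not.)

Δ = 0.768c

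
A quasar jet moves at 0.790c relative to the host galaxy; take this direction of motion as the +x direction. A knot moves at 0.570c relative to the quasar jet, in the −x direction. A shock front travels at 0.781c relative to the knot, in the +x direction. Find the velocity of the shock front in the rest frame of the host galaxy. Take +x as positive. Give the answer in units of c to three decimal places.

+0.900c

Apply u = (u' + v)/(1 + u'v/c²) successively, working outward toward the host galaxy.
Start: velocity of the quasar jet relative to the host galaxy = 0.7900c.
Compose with the knot (u' = -0.570 in the quasar jet frame): u_1 = (-0.570 + 0.790) / (1 + (-0.570)·0.790) = 0.2200/0.5497 = 0.4002.
Compose with the shock front (u' = 0.781 in the knot frame): u_2 = (0.781 + 0.400) / (1 + 0.781·0.400) = 1.1812/1.3126 = 0.8999.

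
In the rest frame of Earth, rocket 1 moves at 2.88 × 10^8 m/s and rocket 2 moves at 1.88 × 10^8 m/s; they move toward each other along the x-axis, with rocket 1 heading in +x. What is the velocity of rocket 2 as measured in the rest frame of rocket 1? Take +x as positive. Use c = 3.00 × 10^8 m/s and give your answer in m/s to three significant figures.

-2.97 × 10^8 m/s

β_A = 0.960, β_B = -0.627 (dividing each by c = 3.00 × 10^8 m/s).
Transform to A's frame with the inverse velocity-addition law: u' = (u − v)/(1 − uv/c²), taking u = β_B and v = β_A.
u' = (-0.627 − 0.960) / (1 − (0.960)(-0.627)) = -1.5867/1.6016 = -0.9907.
u' = -0.9907 × 3.00 × 10^8 m/s.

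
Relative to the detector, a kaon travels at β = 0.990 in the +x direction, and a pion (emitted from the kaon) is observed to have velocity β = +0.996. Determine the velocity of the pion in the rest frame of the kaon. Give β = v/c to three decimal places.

Invert the composition law: u' = (u − v)/(1 − uv/c²).
u' = (0.996 − 0.990) / (1 − (0.996)(0.990)) = 0.0060/0.0140 = 0.4298.

β = +0.430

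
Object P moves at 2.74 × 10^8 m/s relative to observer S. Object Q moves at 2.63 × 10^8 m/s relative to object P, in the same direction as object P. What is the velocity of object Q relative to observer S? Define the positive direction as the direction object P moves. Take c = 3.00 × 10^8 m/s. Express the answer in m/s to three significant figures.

2.98 × 10^8 m/s

In units of c (dividing by 3.00 × 10^8 m/s): v = 0.913, u' = 0.877.
u = (u' + v)/(1 + u'v/c²):
u = (0.877 + 0.913) / (1 + 0.877·0.913) = 1.7900/1.8007 = 0.9941
(Galilean addition would give +1.790c, exceeding c.)
Converting back: u = 0.9941 × 3.00 × 10^8 m/s.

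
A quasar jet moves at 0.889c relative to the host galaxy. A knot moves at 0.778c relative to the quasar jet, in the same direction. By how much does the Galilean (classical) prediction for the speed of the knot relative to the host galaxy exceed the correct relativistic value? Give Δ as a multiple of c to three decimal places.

Galilean: u_cl = 0.778 + 0.889 = 1.6670.
Relativistic: u_rel = (0.778 + 0.889) / (1 + 0.778·0.889) = 1.6670/1.6916 = 0.9854.
Δ = 1.6670 − 0.9854 = 0.6816.
(The classical prediction exceeds c; the relativistic result does not.)

Δ = 0.682c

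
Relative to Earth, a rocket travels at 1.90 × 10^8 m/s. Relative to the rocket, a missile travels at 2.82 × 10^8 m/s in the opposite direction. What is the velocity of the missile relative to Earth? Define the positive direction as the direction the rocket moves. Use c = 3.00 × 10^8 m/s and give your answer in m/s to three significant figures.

-2.27 × 10^8 m/s

In units of c (dividing by 3.00 × 10^8 m/s): v = 0.633, u' = -0.940.
u = (u' + v)/(1 + u'v/c²):
u = (-0.940 + 0.633) / (1 + (-0.940)·0.633) = -0.3067/0.4047 = -0.7578
Converting back: u = -0.7578 × 3.00 × 10^8 m/s.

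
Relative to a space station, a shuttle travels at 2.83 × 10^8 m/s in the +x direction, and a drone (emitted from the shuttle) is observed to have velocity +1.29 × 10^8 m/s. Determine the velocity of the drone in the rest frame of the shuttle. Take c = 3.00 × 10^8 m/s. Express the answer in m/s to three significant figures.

v = 0.943c, u = 0.430c.
Invert the composition law: u' = (u − v)/(1 − uv/c²).
u' = (0.430 − 0.943) / (1 − (0.430)(0.943)) = -0.5133/0.5944 = -0.8637.
u' = -0.8637 × 3.00 × 10^8 m/s.

-2.59 × 10^8 m/s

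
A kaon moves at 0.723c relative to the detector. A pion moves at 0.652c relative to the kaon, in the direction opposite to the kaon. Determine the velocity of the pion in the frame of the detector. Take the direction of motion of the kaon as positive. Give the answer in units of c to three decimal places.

With v = 0.723 and u' = -0.652 (in units of c),
u = (u' + v)/(1 + u'v/c²):
u = (-0.652 + 0.723) / (1 + (-0.652)·0.723) = 0.0710/0.5286 = 0.1343
(Galilean addition would give +0.071c.)

+0.134c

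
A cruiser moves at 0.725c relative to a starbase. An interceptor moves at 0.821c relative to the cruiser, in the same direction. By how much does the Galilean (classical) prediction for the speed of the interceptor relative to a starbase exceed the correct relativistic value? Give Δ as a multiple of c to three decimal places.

Δ = 0.577c

Galilean: u_cl = 0.821 + 0.725 = 1.5460.
Relativistic: u_rel = (0.821 + 0.725) / (1 + 0.821·0.725) = 1.5460/1.5952 = 0.9691.
Δ = 1.5460 − 0.9691 = 0.5769.
(The classical prediction exceeds c; the relativistic result does not.)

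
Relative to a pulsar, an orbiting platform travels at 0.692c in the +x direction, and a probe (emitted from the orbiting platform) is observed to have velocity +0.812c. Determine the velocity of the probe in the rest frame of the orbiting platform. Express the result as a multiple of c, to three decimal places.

+0.274c

Invert the composition law: u' = (u − v)/(1 − uv/c²).
u' = (0.812 − 0.692) / (1 − (0.812)(0.692)) = 0.1200/0.4381 = 0.2739.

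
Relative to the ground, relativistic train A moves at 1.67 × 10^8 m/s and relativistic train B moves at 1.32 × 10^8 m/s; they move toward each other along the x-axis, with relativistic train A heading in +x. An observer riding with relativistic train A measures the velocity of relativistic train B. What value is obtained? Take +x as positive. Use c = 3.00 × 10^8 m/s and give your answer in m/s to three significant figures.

-2.40 × 10^8 m/s

β_A = 0.557, β_B = -0.440 (dividing each by c = 3.00 × 10^8 m/s).
Transform to A's frame with the inverse velocity-addition law: u' = (u − v)/(1 − uv/c²), taking u = β_B and v = β_A.
u' = (-0.440 − 0.557) / (1 − (0.557)(-0.440)) = -0.9967/1.2449 = -0.8006.
u' = -0.8006 × 3.00 × 10^8 m/s.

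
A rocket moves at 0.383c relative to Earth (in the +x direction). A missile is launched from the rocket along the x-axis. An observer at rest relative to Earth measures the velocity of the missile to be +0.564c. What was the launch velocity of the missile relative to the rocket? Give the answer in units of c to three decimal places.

Invert the composition law: u' = (u − v)/(1 − uv/c²).
u' = (0.564 − 0.383) / (1 − (0.564)(0.383)) = 0.1810/0.7840 = 0.2309.

+0.231c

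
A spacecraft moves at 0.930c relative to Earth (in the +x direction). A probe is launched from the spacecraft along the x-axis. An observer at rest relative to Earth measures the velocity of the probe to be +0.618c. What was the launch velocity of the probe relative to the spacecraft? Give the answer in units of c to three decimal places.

-0.734c

Invert the composition law: u' = (u − v)/(1 − uv/c²).
u' = (0.618 − 0.930) / (1 − (0.618)(0.930)) = -0.3120/0.4253 = -0.7337.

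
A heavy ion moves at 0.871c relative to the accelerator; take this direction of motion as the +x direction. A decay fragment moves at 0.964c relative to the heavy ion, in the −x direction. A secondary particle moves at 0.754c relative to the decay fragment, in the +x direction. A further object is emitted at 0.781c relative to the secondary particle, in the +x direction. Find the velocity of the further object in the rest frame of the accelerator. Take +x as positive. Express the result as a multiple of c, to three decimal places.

+0.878c

Apply u = (u' + v)/(1 + u'v/c²) successively, working outward toward the accelerator.
Start: velocity of the heavy ion relative to the accelerator = 0.8710c.
Compose with the decay fragment (u' = -0.964 in the heavy ion frame): u_1 = (-0.964 + 0.871) / (1 + (-0.964)·0.871) = -0.0930/0.1604 = -0.5800.
Compose with the secondary particle (u' = 0.754 in the decay fragment frame): u_2 = (0.754 + (-0.580)) / (1 + 0.754·(-0.580)) = 0.1740/0.5627 = 0.3093.
Compose with the further object (u' = 0.781 in the secondary particle frame): u_3 = (0.781 + 0.309) / (1 + 0.781·0.309) = 1.0903/1.2416 = 0.8782.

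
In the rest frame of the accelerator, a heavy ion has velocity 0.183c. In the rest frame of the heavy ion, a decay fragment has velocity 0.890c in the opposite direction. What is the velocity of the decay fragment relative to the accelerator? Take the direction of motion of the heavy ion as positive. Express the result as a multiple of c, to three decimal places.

With v = 0.183 and u' = -0.890 (in units of c),
u = (u' + v)/(1 + u'v/c²):
u = (-0.890 + 0.183) / (1 + (-0.890)·0.183) = -0.7070/0.8371 = -0.8446
(Galilean addition would give -0.707c.)

-0.845c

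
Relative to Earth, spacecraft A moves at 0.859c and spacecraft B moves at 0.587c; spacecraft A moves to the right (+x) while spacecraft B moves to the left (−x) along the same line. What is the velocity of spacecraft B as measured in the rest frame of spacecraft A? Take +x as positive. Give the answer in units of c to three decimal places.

-0.961c

β_A = 0.859, β_B = -0.587.
Transform to A's frame with the inverse velocity-addition law: u' = (u − v)/(1 − uv/c²), taking u = β_B and v = β_A.
u' = (-0.587 − 0.859) / (1 − (0.859)(-0.587)) = -1.4460/1.5042 = -0.9613.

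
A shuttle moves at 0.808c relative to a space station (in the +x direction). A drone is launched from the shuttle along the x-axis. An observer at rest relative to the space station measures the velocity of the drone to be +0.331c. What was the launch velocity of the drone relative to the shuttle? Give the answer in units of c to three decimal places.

Invert the composition law: u' = (u − v)/(1 − uv/c²).
u' = (0.331 − 0.808) / (1 − (0.331)(0.808)) = -0.4770/0.7326 = -0.6511.

-0.651c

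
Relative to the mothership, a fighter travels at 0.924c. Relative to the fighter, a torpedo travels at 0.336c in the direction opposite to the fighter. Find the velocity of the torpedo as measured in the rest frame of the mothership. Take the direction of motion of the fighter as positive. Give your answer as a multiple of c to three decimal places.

With v = 0.924 and u' = -0.336 (in units of c),
u = (u' + v)/(1 + u'v/c²):
u = (-0.336 + 0.924) / (1 + (-0.336)·0.924) = 0.5880/0.6895 = 0.8527

+0.853c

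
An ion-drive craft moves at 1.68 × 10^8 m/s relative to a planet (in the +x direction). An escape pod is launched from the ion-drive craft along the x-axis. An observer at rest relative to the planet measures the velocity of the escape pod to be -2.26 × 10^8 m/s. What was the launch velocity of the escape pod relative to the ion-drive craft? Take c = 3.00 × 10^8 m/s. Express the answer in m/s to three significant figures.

v = 0.560c, u = -0.753c.
Invert the composition law: u' = (u − v)/(1 − uv/c²).
u' = (-0.753 − 0.560) / (1 − (-0.753)(0.560)) = -1.3133/1.4219 = -0.9237.
u' = -0.9237 × 3.00 × 10^8 m/s.

-2.77 × 10^8 m/s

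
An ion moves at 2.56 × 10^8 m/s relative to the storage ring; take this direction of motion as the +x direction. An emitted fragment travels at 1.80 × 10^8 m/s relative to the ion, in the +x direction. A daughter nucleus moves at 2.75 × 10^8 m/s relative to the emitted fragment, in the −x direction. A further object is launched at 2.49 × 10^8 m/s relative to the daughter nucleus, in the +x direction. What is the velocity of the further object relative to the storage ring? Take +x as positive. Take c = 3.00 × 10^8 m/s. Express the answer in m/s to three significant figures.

Apply u = (u' + v)/(1 + u'v/c²) successively, working outward toward the storage ring.
(Dividing each given speed by c = 3.00 × 10^8 m/s to work in units of c.)
Start: velocity of the ion relative to the storage ring = 0.8533c.
Compose with the emitted fragment (u' = 0.600 in the ion frame): u_1 = (0.600 + 0.853) / (1 + 0.600·0.853) = 1.4533/1.5120 = 0.9612.
Compose with the daughter nucleus (u' = -0.917 in the emitted fragment frame): u_2 = (-0.917 + 0.961) / (1 + (-0.917)·0.961) = 0.0445/0.1189 = 0.3745.
Compose with the further object (u' = 0.830 in the daughter nucleus frame): u_3 = (0.830 + 0.375) / (1 + 0.830·0.375) = 1.2045/1.3109 = 0.9189.
So u = 0.9189 × 3.00 × 10^8 m/s.

+2.76 × 10^8 m/s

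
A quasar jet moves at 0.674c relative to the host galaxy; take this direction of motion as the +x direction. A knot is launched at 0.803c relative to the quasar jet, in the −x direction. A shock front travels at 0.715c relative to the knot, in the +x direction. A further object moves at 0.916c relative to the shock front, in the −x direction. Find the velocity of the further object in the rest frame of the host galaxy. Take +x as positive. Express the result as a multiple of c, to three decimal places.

-0.742c

Apply u = (u' + v)/(1 + u'v/c²) successively, working outward toward the host galaxy.
Start: velocity of the quasar jet relative to the host galaxy = 0.6740c.
Compose with the knot (u' = -0.803 in the quasar jet frame): u_1 = (-0.803 + 0.674) / (1 + (-0.803)·0.674) = -0.1290/0.4588 = -0.2812.
Compose with the shock front (u' = 0.715 in the knot frame): u_2 = (0.715 + (-0.281)) / (1 + 0.715·(-0.281)) = 0.4338/0.7990 = 0.5430.
Compose with the further object (u' = -0.916 in the shock front frame): u_3 = (-0.916 + 0.543) / (1 + (-0.916)·0.543) = -0.3730/0.5026 = -0.7421.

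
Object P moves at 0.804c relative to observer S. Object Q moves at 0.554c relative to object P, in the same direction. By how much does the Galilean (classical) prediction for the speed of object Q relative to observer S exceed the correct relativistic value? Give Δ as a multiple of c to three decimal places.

Galilean: u_cl = 0.554 + 0.804 = 1.3580.
Relativistic: u_rel = (0.554 + 0.804) / (1 + 0.554·0.804) = 1.3580/1.4454 = 0.9395.
Δ = 1.3580 − 0.9395 = 0.4185.
(The classical prediction exceeds c; the relativistic result does not.)

Δ = 0.418c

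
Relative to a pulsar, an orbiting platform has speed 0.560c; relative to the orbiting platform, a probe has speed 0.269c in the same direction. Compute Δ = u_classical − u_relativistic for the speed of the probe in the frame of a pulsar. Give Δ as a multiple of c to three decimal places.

Δ = 0.109c

Galilean: u_cl = 0.269 + 0.560 = 0.8290.
Relativistic: u_rel = (0.269 + 0.560) / (1 + 0.269·0.560) = 0.8290/1.1506 = 0.7205.
Δ = 0.8290 − 0.7205 = 0.1085.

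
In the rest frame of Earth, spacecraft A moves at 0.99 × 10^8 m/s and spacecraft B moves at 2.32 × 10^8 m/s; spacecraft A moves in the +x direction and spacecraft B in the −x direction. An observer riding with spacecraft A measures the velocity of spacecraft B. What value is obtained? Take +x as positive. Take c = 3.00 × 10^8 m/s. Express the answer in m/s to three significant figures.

-2.64 × 10^8 m/s

β_A = 0.330, β_B = -0.773 (dividing each by c = 3.00 × 10^8 m/s).
Transform to A's frame with the inverse velocity-addition law: u' = (u − v)/(1 − uv/c²), taking u = β_B and v = β_A.
u' = (-0.773 − 0.330) / (1 − (0.330)(-0.773)) = -1.1033/1.2552 = -0.8790.
u' = -0.8790 × 3.00 × 10^8 m/s.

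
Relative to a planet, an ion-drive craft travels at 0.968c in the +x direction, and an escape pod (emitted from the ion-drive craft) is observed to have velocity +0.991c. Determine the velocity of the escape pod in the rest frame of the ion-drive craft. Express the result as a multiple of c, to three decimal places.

Invert the composition law: u' = (u − v)/(1 − uv/c²).
u' = (0.991 − 0.968) / (1 − (0.991)(0.968)) = 0.0230/0.0407 = 0.5649.

+0.565c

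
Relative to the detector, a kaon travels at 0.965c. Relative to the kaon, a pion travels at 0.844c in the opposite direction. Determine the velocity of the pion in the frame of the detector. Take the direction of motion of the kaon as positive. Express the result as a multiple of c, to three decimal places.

+0.652c

With v = 0.965 and u' = -0.844 (in units of c),
u = (u' + v)/(1 + u'v/c²):
u = (-0.844 + 0.965) / (1 + (-0.844)·0.965) = 0.1210/0.1855 = 0.6522
(Galilean addition would give +0.121c.)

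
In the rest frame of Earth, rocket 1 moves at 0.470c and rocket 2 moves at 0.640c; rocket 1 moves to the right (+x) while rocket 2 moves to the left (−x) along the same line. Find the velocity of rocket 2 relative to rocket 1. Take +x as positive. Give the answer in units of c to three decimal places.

-0.853c

β_A = 0.470, β_B = -0.640.
Transform to A's frame with the inverse velocity-addition law: u' = (u − v)/(1 − uv/c²), taking u = β_B and v = β_A.
u' = (-0.640 − 0.470) / (1 − (0.470)(-0.640)) = -1.1100/1.3008 = -0.8533.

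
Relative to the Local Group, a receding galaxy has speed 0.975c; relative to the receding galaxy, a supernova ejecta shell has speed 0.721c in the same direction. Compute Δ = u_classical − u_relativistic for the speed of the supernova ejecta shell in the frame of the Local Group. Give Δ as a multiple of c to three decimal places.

Galilean: u_cl = 0.721 + 0.975 = 1.6960.
Relativistic: u_rel = (0.721 + 0.975) / (1 + 0.721·0.975) = 1.6960/1.7030 = 0.9959.
Δ = 1.6960 − 0.9959 = 0.7001.
(The classical prediction exceeds c; the relativistic result does not.)

Δ = 0.700c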